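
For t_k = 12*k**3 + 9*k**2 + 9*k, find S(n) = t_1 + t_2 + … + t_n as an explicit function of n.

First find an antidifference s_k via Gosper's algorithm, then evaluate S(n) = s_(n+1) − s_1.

S(n) = 3*n*(n**3 + 3*n**2 + 4*n + 2)

t_(k+1)/t_k = (4*k**3 + 15*k**2 + 21*k + 10)/(k*(4*k**2 + 3*k + 3)).
A = 1, B = 1, C = k**3 + 3*k**2/4 + 3*k/4.
f must satisfy (1)·f(k+1) − (1)·f(k) = k**3 + 3*k**2/4 + 3*k/4.
Degrees (0,0,3) ⇒ d ≤ 4.
A polynomial solution: f(k) = k*(k - 1)*(k**2 + 1)/4.
Certificate R = B(k−1)f/C = (k - 1)*(k**2 + 1)/(4*k**2 + 3*k + 3) gives s_k = 3*k*(k**3 - k**2 + k - 1).
Verify: 3*k*(4*k**2 + 3*k + 3) matches t_k.
Σ_(k=1)^n t_k = s_(n+1) − s_(1) = (3*n*(n**3 + 3*n**2 + 4*n + 2)) − (0), i.e. 3*n*(n**3 + 3*n**2 + 4*n + 2).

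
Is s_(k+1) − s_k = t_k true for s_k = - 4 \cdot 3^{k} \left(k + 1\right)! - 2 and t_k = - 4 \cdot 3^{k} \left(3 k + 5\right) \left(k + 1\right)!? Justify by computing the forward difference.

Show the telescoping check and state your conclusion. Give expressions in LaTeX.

Valid: the claim telescopes to t_k.

s_(k+1) = -4*3**(k + 1)*factorial(k + 2) - 2
s_(k+1) − s_k = -4*3**k*(3*k + 5)*factorial(k + 1)
(s_(k+1) − s_k) − t_k = 0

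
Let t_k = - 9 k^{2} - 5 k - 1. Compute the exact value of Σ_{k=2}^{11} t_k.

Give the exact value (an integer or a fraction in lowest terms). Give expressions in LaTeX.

Σ = -4880

r(k) = (9*k**2 + 23*k + 15)/(9*k**2 + 5*k + 1) after simplifying.
A = 1, B = 1, C = k**2 + 5*k/9 + 1/9.
f must satisfy (1)·f(k+1) − (1)·f(k) = k**2 + 5*k/9 + 1/9.
deg f ≤ 3 (via 0,0,2).
Solving with deg f ≤ 3: f(k) = k**2*(3*k - 2)/9.
Then R = B(k−1)f/C = k**2*(3*k - 2)/(9*k**2 + 5*k + 1), so s_k = R(k)·t_k = k**2*(2 - 3*k).
Check: Δs_k = -9*k**2 - 5*k - 1. ✓
Telescoping: Σ = s_(12) − s_(2) = -4896 − (-16) = -4880.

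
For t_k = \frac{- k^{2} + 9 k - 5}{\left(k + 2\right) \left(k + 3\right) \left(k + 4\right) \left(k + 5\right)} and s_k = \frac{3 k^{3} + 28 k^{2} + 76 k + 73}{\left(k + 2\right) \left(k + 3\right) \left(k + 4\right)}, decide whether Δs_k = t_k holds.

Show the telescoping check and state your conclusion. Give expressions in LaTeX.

s_(k+1) = (76*k + 3*(k + 1)**3 + 28*(k + 1)**2 + 149)/((k + 3)*(k + 4)*(k + 5))
s_(k+1) − s_k = (-k**2 + 9*k - 5)/(k**4 + 14*k**3 + 71*k**2 + 154*k + 120)
(s_(k+1) − s_k) − t_k = 0

Valid — Δs_k = t_k.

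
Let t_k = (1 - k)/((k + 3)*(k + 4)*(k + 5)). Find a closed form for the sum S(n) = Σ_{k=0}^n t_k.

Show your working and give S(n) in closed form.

Compute t_(k+1)/t_k: get k*(k + 3)/((k - 1)*(k + 6)).
A = k + 3, B = k + 6, C = k - 1.
Key eq: (k + 3)·f(k+1) = (k + 5)·f(k) + (k - 1).
Bound: deg f ≤ 2.
Solve for f: f(k) = k*(k - 5)/12 (degree 2 ≤ 2).
R(k) = B(k−1)·f(k)/C(k) = k*(k - 5)*(k + 5)/(12*(k - 1)); s_k = R·t_k = k*(5 - k)/(12*(k + 3)*(k + 4)).
Δs = (1 - k)/(k**3 + 12*k**2 + 47*k + 60), as required.
s_(n+1) = (-n**2 + 3*n + 4)/(12*(n**2 + 9*n + 20)) and s_(0) = 0, so S(n) = (-n**2 + 3*n + 4)/(12*(n**2 + 9*n + 20)).

S(n) = (-n**2 + 3*n + 4)/(12*(n**2 + 9*n + 20))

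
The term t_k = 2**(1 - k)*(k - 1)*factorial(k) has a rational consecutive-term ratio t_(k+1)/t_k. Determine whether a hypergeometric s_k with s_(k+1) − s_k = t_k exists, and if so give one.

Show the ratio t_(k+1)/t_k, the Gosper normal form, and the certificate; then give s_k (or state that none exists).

s_k = 2**(2 - k)*factorial(k)

t_(k+1)/t_k = k*(k + 1)/(2*(k - 1)).
Gosper form: A/B · C(k+1)/C(k) with A=k/2 + 1/2, B=1, C=k - 1.
Set up (k/2 + 1/2)·f(k+1) − (1)·f(k) − (k - 1) = 0.
d = 0 from the (1,0,1) case.
Coefficient equations give f(k) = 2.
Get s_k = R·t_k = 2**(2 - k)*factorial(k) with R(k) = B(k−1)f(k)/C(k) = 2/(k - 1).
s_(k+1) − s_k = 2**(1 - k)*(k - 1)*factorial(k) = t_k.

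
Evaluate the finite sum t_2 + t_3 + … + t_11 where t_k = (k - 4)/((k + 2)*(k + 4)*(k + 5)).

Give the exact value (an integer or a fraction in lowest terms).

Σ = 1/1680

The ratio is (k - 3)*(k + 2)*(k + 4)/((k - 4)*(k + 3)*(k + 6)).
Normal form (A,B,C) = (k + 2, k + 6, k**2 - k - 12).
Key eq: (k + 2)·f(k+1) = (k + 5)·f(k) + (k**2 - k - 12).
From deg A=1, deg B=1, deg C=2: d=3.
A polynomial solution: f(k) = -k*(k**2 + 21*k + 50)/12.
Get s_k = R·t_k = k*(-k**2 - 21*k - 50)/(12*(k**3 + 9*k**2 + 26*k + 24)) with R(k) = B(k−1)f(k)/C(k) = -k*(k + 5)*(k**2 + 21*k + 50)/(12*(k - 4)*(k + 3)).
Verify: (k - 4)/(k**3 + 11*k**2 + 38*k + 40) matches t_k.
Σ_(k=2)^(11) t_k = s_(12) − s_(2) = -223/1680 − (-2/15) = 1/1680.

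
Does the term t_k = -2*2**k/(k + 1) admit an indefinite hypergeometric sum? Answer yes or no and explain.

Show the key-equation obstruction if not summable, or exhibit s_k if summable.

No; the degree bound rules out any f.

The ratio is 2*(k + 1)/(k + 2).
Factor: A=2*k + 2; B=k + 2; C=1.
Need (2*k + 2)·f(k+1) − (k + 1)·f(k) = 1.
Bound: deg f ≤ -1.
Negative degree bound (-1): no f exists, t_k not Gosper-summable.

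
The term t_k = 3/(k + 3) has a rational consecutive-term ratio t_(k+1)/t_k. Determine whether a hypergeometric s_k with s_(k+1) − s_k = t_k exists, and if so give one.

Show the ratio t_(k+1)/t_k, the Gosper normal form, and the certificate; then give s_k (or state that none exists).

The ratio is (k + 3)/(k + 4).
Normal form (A,B,C) = (k + 3, k + 4, 1).
Set up (k + 3)·f(k+1) − (k + 3)·f(k) − (1) = 0.
d = 0 from the (1,1,0) case.
Generic f = c0 gives residual -1; -1 = 0 cannot hold, so t_k is not Gosper-summable.

none (Gosper's algorithm certifies no s_k)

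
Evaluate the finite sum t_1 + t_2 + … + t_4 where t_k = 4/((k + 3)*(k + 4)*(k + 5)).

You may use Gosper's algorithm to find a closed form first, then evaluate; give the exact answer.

Σ = 13/180

t_(k+1)/t_k = (k + 3)/(k + 6).
Normal form (A,B,C) = (k + 3, k + 6, 1).
Set up (k + 3)·f(k+1) − (k + 5)·f(k) − (1) = 0.
From deg A=1, deg B=1, deg C=0: d=2.
Match coefficients ⇒ f(k) = k*(k + 7)/24.
Then R = B(k−1)f/C = k*(k + 5)*(k + 7)/24, so s_k = R(k)·t_k = k*(k + 7)/(6*(k + 3)*(k + 4)).
Check: Δs_k = 4/(k**3 + 12*k**2 + 47*k + 60). ✓
Evaluate s at k=5 and k=1: 5/36 and 1/15; difference 13/180.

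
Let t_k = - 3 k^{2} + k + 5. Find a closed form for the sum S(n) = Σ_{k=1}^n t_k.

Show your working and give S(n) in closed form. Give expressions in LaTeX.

t_(k+1)/t_k = (k - 3*(k + 1)**2 + 6)/(-3*k**2 + k + 5).
Take A(k)=1, B(k)=1, C(k)=k**2 - k/3 - 5/3.
Set up (1)·f(k+1) − (1)·f(k) − (k**2 - k/3 - 5/3) = 0.
Degrees (0,0,2) ⇒ d ≤ 3.
Match coefficients ⇒ f(k) = k*(k**2 - 2*k - 4)/3.
So s_k = (B(k−1)f/C)·t_k = (k*(k**2 - 2*k - 4)/(3*k**2 - k - 5))·t_k = k*(-k**2 + 2*k + 4).
Check: Δs_k = -3*k**2 + k + 5. ✓
Evaluate: s_(n+1) = -n**3 - n**2 + 5*n + 5; subtract s_(1) = 5 ⇒ S(n) = n*(-n**2 - n + 5).

S(n) = n \left(- n^{2} - n + 5\right)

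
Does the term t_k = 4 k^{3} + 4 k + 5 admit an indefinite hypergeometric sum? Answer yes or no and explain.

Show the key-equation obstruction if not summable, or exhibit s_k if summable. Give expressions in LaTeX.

Yes. s_k = k \left(k^{3} - 2 k^{2} + 3 k + 3\right).

Compute t_(k+1)/t_k: get (4*k + 4*(k + 1)**3 + 9)/(4*k**3 + 4*k + 5).
Factor: A=1; B=1; C=k**3 + k + 5/4.
Key eq: (1)·f(k+1) = (1)·f(k) + (k**3 + k + 5/4).
d = 4 from the (0,0,3) case.
A polynomial solution: f(k) = k*(k**3 - 2*k**2 + 3*k + 3)/4.
Certificate R = B(k−1)f/C = k*(k**3 - 2*k**2 + 3*k + 3)/(4*k**3 + 4*k + 5) gives s_k = k*(k**3 - 2*k**2 + 3*k + 3).
Δs = 4*k**3 + 4*k + 5, as required.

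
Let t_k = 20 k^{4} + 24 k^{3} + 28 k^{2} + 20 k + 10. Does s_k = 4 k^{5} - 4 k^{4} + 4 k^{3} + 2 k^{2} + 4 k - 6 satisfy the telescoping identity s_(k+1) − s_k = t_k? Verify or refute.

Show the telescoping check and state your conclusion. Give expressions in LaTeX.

valid (s_(k+1) − s_k reduces to t_k)

s_(k+1) = 4*k**5 + 16*k**4 + 28*k**3 + 30*k**2 + 24*k + 4
s_(k+1) − s_k = 20*k**4 + 24*k**3 + 28*k**2 + 20*k + 10
(s_(k+1) − s_k) − t_k = 0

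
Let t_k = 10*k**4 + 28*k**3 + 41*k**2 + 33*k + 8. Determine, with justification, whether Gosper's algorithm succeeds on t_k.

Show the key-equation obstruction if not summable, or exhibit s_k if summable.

r(k) = (10*k**4 + 68*k**3 + 185*k**2 + 239*k + 120)/(10*k**4 + 28*k**3 + 41*k**2 + 33*k + 8) after simplifying.
A = 1, B = 1, C = k**4 + 14*k**3/5 + 41*k**2/10 + 33*k/10 + 4/5.
Key eq: (1)·f(k+1) = (1)·f(k) + (k**4 + 14*k**3/5 + 41*k**2/10 + 33*k/10 + 4/5).
Degrees (0,0,4) ⇒ d ≤ 5.
Match coefficients ⇒ f(k) = k*(2*k**4 + 2*k**3 + 3*k**2 + 3*k - 2)/10.
R(k) = B(k−1)·f(k)/C(k) = k*(2*k**4 + 2*k**3 + 3*k**2 + 3*k - 2)/(10*k**4 + 28*k**3 + 41*k**2 + 33*k + 8); s_k = R·t_k = k*(2*k**4 + 2*k**3 + 3*k**2 + 3*k - 2).
Δs = 10*k**4 + 28*k**3 + 41*k**2 + 33*k + 8, as required.

Yes. s_k = k*(2*k**4 + 2*k**3 + 3*k**2 + 3*k - 2).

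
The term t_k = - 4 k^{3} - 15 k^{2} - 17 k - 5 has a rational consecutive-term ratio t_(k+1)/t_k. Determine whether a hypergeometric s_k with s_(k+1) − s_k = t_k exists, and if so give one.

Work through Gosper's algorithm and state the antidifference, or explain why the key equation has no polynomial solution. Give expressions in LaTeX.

s_k = k \left(- k^{3} - 3 k^{2} - 2 k + 1\right)

The ratio is (4*k**3 + 27*k**2 + 59*k + 41)/(4*k**3 + 15*k**2 + 17*k + 5).
So A=1 and B=1, with C=k**3 + 15*k**2/4 + 17*k/4 + 5/4.
Need (1)·f(k+1) − (1)·f(k) = k**3 + 15*k**2/4 + 17*k/4 + 5/4.
From deg A=0, deg B=0, deg C=3: d=4.
Coefficient equations give f(k) = k*(k**3 + 3*k**2 + 2*k - 1)/4.
Certificate R = B(k−1)f/C = k*(k**3 + 3*k**2 + 2*k - 1)/(4*k**3 + 15*k**2 + 17*k + 5) gives s_k = k*(-k**3 - 3*k**2 - 2*k + 1).
Δs = -4*k**3 - 15*k**2 - 17*k - 5, as required.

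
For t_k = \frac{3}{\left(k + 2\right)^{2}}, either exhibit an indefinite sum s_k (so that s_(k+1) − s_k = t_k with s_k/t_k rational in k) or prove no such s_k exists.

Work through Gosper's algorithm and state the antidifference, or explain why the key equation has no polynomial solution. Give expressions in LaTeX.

Step 1: r(k) = (k + 2)**2/(k + 3)**2.
Normal form (A,B,C) = (k**2 + 4*k + 4, k**2 + 6*k + 9, 1).
f must satisfy (k**2 + 4*k + 4)·f(k+1) − (k**2 + 4*k + 4)·f(k) = 1.
Bound: deg f ≤ 0.
Write f(k) = c0. Then LHS − RHS = -1, requiring -1 = 0: contradictory. No certificate.

none — t_k is not Gosper-summable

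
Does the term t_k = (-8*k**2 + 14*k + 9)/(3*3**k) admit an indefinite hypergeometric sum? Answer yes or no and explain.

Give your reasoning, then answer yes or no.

The ratio is (8*k**2 + 2*k - 15)/(3*(8*k**2 - 14*k - 9)).
Factor: A=1/3; B=1; C=k**2 - 7*k/4 - 9/8.
Need (1/3)·f(k+1) − (1)·f(k) = k**2 - 7*k/4 - 9/8.
deg f ≤ 2 (via 0,0,2).
A polynomial solution: f(k) = -3*(4*k**2 - 3*k - 4)/8.
Then R = B(k−1)f/C = -3*(4*k**2 - 3*k - 4)/((2*k + 1)*(4*k - 9)), so s_k = R(k)·t_k = (4*k**2 - 3*k - 4)/3**k.
Verify: (-8*k**2 + 14*k + 9)/(3*3**k) matches t_k.

Yes. s_k = (4*k**2 - 3*k - 4)/3**k.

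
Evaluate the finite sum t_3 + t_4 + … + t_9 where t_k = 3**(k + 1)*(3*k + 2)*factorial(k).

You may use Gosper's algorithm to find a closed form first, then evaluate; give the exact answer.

Σ = 642831033114

Ratio r(k) = 3*(k + 1)*(3*k + 5)/(3*k + 2).
Take A(k)=3*k + 3, B(k)=1, C(k)=k + 2/3.
f must satisfy (3*k + 3)·f(k+1) − (1)·f(k) = k + 2/3.
Bound: deg f ≤ 0.
A polynomial solution: f(k) = 1/3.
So s_k = (B(k−1)f/C)·t_k = (1/(3*k + 2))·t_k = 3**(k + 1)*factorial(k).
Δs = 3**(k + 1)*(3*k + 2)*factorial(k), as required.
Sum = s_(10) − s_(3); s_(10) = 642831033600, s_(3) = 486 ⇒ 642831033114.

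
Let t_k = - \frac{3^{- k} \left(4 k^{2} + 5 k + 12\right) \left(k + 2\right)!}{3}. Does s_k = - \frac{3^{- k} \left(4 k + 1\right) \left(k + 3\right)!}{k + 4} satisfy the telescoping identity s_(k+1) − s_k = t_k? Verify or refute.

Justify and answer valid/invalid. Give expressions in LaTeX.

s_(k+1) = -(4*k + 5)*factorial(k + 4)/(3*3**k*(k + 5))
s_(k+1) − s_k = -(4*k**3 + 25*k**2 + 41*k + 65)*factorial(k + 3)/(3*3**k*(k + 4)*(k + 5))
(s_(k+1) − s_k) − t_k = (4*k**3 + 21*k**2 + 20*k + 45)*factorial(k + 2)/(3*3**k*(k + 4)*(k + 5))

Invalid: residual \frac{3^{- k} \left(4 k^{3} + 21 k^{2} + 20 k + 45\right) \left(k + 2\right)!}{3 \left(k + 4\right) \left(k + 5\right)} ≠ 0.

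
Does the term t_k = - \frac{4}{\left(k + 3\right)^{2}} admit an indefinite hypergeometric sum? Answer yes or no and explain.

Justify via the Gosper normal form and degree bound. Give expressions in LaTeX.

The ratio is (k + 3)**2/(k + 4)**2.
Take A(k)=k**2 + 6*k + 9, B(k)=k**2 + 8*k + 16, C(k)=1.
Need (k**2 + 6*k + 9)·f(k+1) − (k**2 + 6*k + 9)·f(k) = 1.
deg f ≤ 0 (via 2,2,0).
Generic f = c0 gives residual -1; -1 = 0 cannot hold, so t_k is not Gosper-summable.

No — t_k has no hypergeometric antidifference.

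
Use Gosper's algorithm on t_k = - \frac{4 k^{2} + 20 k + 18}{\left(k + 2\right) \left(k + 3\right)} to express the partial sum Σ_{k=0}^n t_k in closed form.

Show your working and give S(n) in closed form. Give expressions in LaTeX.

The ratio is (k + 2)*(10*k + 2*(k + 1)**2 + 19)/((k + 4)*(2*k**2 + 10*k + 9)).
So A=k + 2 and B=k + 4, with C=k**2 + 5*k + 9/2.
Solve (k + 2)·f(k+1) − (k + 3)·f(k) = k**2 + 5*k + 9/2.
Bound: deg f ≤ 2.
A polynomial solution: f(k) = k*(4*k + 5)/4.
Get s_k = R·t_k = -k*(4*k + 5)/(k + 2) with R(k) = B(k−1)f(k)/C(k) = k*(k + 3)*(4*k + 5)/(2*(2*k**2 + 10*k + 9)).
s_(k+1) − s_k = 2*(-2*k**2 - 10*k - 9)/(k**2 + 5*k + 6) = t_k.
Telescope: S(n) = s_(n+1) − s_(0) = (-4*n**2 - 13*n - 9)/(n + 3) − (0) = (-4*n**2 - 13*n - 9)/(n + 3).

S(n) = \frac{- 4 n^{2} - 13 n - 9}{n + 3}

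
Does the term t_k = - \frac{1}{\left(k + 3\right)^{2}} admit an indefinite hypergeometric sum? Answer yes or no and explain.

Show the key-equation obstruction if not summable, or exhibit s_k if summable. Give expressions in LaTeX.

t_(k+1)/t_k = (k + 3)**2/(k + 4)**2.
Factor: A=k**2 + 6*k + 9; B=k**2 + 8*k + 16; C=1.
Set up (k**2 + 6*k + 9)·f(k+1) − (k**2 + 6*k + 9)·f(k) − (1) = 0.
Degrees (2,2,0) ⇒ d ≤ 0.
Write f(k) = c0. Then LHS − RHS = -1, requiring -1 = 0: contradictory. No certificate.

No. Not Gosper-summable.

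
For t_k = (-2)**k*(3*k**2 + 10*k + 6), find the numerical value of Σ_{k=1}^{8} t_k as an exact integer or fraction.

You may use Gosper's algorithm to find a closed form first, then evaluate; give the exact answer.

Σ = 50682

Step 1: r(k) = 2*(-3*k**2 - 16*k - 19)/(3*k**2 + 10*k + 6).
Gosper form: A/B · C(k+1)/C(k) with A=-2, B=1, C=k**2 + 10*k/3 + 2.
Key eq: (-2)·f(k+1) = (1)·f(k) + (k**2 + 10*k/3 + 2).
Bound: deg f ≤ 2.
Solve for f: f(k) = -k*(k + 2)/3 (degree 2 ≤ 2).
Then R = B(k−1)f/C = -k*(k + 2)/(3*k**2 + 10*k + 6), so s_k = R(k)·t_k = (-2)**k*k*(-k - 2).
Δs = (-2)**k*(3*k**2 + 10*k + 6), as required.
Σ_(k=1)^(8) t_k = s_(9) − s_(1) = 50688 − (6) = 50682.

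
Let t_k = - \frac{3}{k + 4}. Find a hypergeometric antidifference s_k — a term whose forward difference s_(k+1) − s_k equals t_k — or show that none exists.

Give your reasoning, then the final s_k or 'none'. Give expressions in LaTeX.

none (Gosper's algorithm certifies no s_k)

Step 1: r(k) = (k + 4)/(k + 5).
Normal form (A,B,C) = (k + 4, k + 5, 1).
f must satisfy (k + 4)·f(k+1) − (k + 4)·f(k) = 1.
deg f ≤ 0 (via 1,1,0).
Generic f = c0 gives residual -1; -1 = 0 cannot hold, so t_k is not Gosper-summable.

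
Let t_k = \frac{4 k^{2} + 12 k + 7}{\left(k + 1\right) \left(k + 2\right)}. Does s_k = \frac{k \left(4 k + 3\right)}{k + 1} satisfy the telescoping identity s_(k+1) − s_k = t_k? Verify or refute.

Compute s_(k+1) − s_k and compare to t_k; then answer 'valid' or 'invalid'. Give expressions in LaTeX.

Valid — Δs_k = t_k.

s_(k+1) = (k + 1)*(4*k + 7)/(k + 2)
s_(k+1) − s_k = (4*k**2 + 12*k + 7)/(k**2 + 3*k + 2)
(s_(k+1) − s_k) − t_k = 0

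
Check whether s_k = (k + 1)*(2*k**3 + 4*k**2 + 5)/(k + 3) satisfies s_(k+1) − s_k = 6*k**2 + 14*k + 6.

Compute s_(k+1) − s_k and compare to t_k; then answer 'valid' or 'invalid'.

s_(k+1) = (k + 2)*(2*(k + 1)**3 + 4*(k + 1)**2 + 5)/(k + 4)
s_(k+1) − s_k = 2*(3*k**4 + 24*k**3 + 60*k**2 + 57*k + 23)/(k**2 + 7*k + 12)
(s_(k+1) − s_k) − t_k = 2*(-4*k**3 - 28*k**2 - 48*k - 13)/(k**2 + 7*k + 12)

Invalid: residual 2*(-4*k**3 - 28*k**2 - 48*k - 13)/(k**2 + 7*k + 12) ≠ 0.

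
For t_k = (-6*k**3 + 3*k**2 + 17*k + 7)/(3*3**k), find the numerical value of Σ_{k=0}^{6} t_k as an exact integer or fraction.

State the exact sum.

Σ = 3355/2187

The ratio is (6*k**3 + 15*k**2 - 5*k - 21)/(3*(6*k**3 - 3*k**2 - 17*k - 7)).
A = 1/3, B = 1, C = k**3 - k**2/2 - 17*k/6 - 7/6.
Solve (1/3)·f(k+1) − (1)·f(k) = k**3 - k**2/2 - 17*k/6 - 7/6.
From deg A=0, deg B=0, deg C=3: d=3.
Match coefficients ⇒ f(k) = -(k + 1)*(3*k**2 - 1)/2.
R(k) = B(k−1)·f(k)/C(k) = -3*(k + 1)*(3*k**2 - 1)/((2*k + 1)*(3*k**2 - 3*k - 7)); s_k = R·t_k = (3*k**3 + 3*k**2 - k - 1)/3**k.
s_(k+1) − s_k = (-6*k**3 + 3*k**2 + 17*k + 7)/(3*3**k) = t_k.
Evaluate s at k=7 and k=0: 1168/2187 and -1; difference 3355/2187.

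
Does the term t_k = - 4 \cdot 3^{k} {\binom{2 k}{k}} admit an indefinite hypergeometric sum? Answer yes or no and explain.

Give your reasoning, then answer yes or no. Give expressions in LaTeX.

No — key equation has no polynomial f.

Ratio r(k) = 6*(2*k + 1)/(k + 1).
Take A(k)=12*k + 6, B(k)=k + 1, C(k)=1.
Solve (12*k + 6)·f(k+1) − (k)·f(k) = 1.
From deg A=1, deg B=1, deg C=0: d=-1.
Bound -1 < 0, so the key equation has no polynomial solution.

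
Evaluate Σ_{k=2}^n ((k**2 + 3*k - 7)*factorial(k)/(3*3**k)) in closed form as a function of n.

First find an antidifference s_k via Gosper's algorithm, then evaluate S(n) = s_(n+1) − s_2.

Compute t_(k+1)/t_k: get (k + 1)*(3*k + (k + 1)**2 - 4)/(3*(k**2 + 3*k - 7)).
Factor: A=k/3 + 1/3; B=1; C=k**2 + 3*k - 7.
Solve (k/3 + 1/3)·f(k+1) − (1)·f(k) = k**2 + 3*k - 7.
From deg A=1, deg B=0, deg C=2: d=1.
Match coefficients ⇒ f(k) = 3*(k + 4).
So s_k = (B(k−1)f/C)·t_k = (3*(k + 4)/(k**2 + 3*k - 7))·t_k = (k + 4)*factorial(k)/3**k.
Δs = (k**2 + 3*k - 7)*factorial(k)/(3*3**k), as required.
Telescope: S(n) = s_(n+1) − s_(2) = 3**(-n - 1)*(n + 5)*factorial(n + 1) − (4/3) = 3**(-n - 1)*(-4*3**n + n**2*factorial(n) + 6*n*factorial(n) + 5*factorial(n)).

S(n) = 3**(-n - 1)*(-4*3**n + n**2*factorial(n) + 6*n*factorial(n) + 5*factorial(n))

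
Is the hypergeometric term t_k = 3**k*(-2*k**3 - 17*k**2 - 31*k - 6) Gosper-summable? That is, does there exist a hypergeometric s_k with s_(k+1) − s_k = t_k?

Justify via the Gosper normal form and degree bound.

r(k) = 3*(2*k**3 + 23*k**2 + 71*k + 56)/(2*k**3 + 17*k**2 + 31*k + 6) after simplifying.
A = 3, B = 1, C = k**3 + 17*k**2/2 + 31*k/2 + 3.
Key eq: (3)·f(k+1) = (1)·f(k) + (k**3 + 17*k**2/2 + 31*k/2 + 3).
From deg A=0, deg B=0, deg C=3: d=3.
Solve for f: f(k) = (k**3 + 4*k**2 - k - 3)/2 (degree 3 ≤ 3).
Certificate R = B(k−1)f/C = (k**3 + 4*k**2 - k - 3)/((k + 6)*(2*k**2 + 5*k + 1)) gives s_k = 3**k*(-k**3 - 4*k**2 + k + 3).
Check: Δs_k = 3**k*(-2*k**3 - 17*k**2 - 31*k - 6). ✓

Yes. s_k = 3**k*(-k**3 - 4*k**2 + k + 3).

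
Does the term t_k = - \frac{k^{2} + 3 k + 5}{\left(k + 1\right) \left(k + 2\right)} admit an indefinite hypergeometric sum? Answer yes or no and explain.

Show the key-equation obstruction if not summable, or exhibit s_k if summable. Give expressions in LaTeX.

Compute t_(k+1)/t_k: get (k + 1)*(3*k + (k + 1)**2 + 8)/((k + 3)*(k**2 + 3*k + 5)).
Gosper form: A/B · C(k+1)/C(k) with A=k + 1, B=k + 3, C=k**2 + 3*k + 5.
Set up (k + 1)·f(k+1) − (k + 2)·f(k) − (k**2 + 3*k + 5) = 0.
d = 2 from the (1,1,2) case.
Coefficient equations give f(k) = k*(k + 4).
Get s_k = R·t_k = k*(-k - 4)/(k + 1) with R(k) = B(k−1)f(k)/C(k) = k*(k + 2)*(k + 4)/(k**2 + 3*k + 5).
Check: Δs_k = (-k**2 - 3*k - 5)/(k**2 + 3*k + 2). ✓

Yes. s_k = \frac{k \left(- k - 4\right)}{k + 1}.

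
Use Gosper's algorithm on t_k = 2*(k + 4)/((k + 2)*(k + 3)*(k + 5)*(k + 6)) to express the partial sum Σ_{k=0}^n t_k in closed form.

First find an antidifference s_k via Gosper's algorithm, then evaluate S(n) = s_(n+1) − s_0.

S(n) = (n**2 + 9*n + 8)/(10*(n**2 + 9*n + 18))

t_(k+1)/t_k = (k + 2)*(k + 5)**2/((k + 4)**2*(k + 7)).
Take A(k)=k + 2, B(k)=k + 7, C(k)=k**2 + 8*k + 16.
Solve (k + 2)·f(k+1) − (k + 6)·f(k) = k**2 + 8*k + 16.
deg f ≤ 4 (via 1,1,2).
Coefficient equations give f(k) = k*(k + 3)*(k + 4)*(k + 7)/20.
Then R = B(k−1)f/C = k*(k + 3)*(k + 6)*(k + 7)/(20*(k + 4)), so s_k = R(k)·t_k = k*(k + 7)/(10*(k**2 + 7*k + 10)).
Verify: 2*(k + 4)/(k**4 + 16*k**3 + 91*k**2 + 216*k + 180) matches t_k.
Σ_(k=0)^n t_k = s_(n+1) − s_(0) = ((n**2 + 9*n + 8)/(10*(n**2 + 9*n + 18))) − (0), i.e. (n**2 + 9*n + 8)/(10*(n**2 + 9*n + 18)).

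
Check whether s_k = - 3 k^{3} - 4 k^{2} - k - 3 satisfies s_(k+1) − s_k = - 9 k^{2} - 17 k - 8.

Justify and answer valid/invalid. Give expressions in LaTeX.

Valid: the claim telescopes to t_k.

s_(k+1) = -3*k**3 - 13*k**2 - 18*k - 11
s_(k+1) − s_k = -9*k**2 - 17*k - 8
(s_(k+1) − s_k) − t_k = 0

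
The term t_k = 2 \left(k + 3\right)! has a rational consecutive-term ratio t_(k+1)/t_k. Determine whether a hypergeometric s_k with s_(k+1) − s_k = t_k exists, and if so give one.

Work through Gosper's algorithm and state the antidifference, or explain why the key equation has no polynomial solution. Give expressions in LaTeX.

none (Gosper's algorithm certifies no s_k)

t_(k+1)/t_k = k + 4.
Normal form (A,B,C) = (k + 4, 1, 1).
Solve (k + 4)·f(k+1) − (1)·f(k) = 1.
Bound: deg f ≤ -1.
deg f ≤ -1 is impossible — no certificate.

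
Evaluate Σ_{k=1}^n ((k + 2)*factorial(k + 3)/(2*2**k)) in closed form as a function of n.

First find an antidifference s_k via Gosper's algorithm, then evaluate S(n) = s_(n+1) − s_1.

S(n) = -12 + factorial(n + 4)/(2*2**n)

The ratio is (k + 3)*(k + 4)/(2*(k + 2)).
A = k/2 + 2, B = 1, C = k + 2.
Key eq: (k/2 + 2)·f(k+1) = (1)·f(k) + (k + 2).
Bound: deg f ≤ 0.
Coefficient equations give f(k) = 2.
So s_k = (B(k−1)f/C)·t_k = (2/(k + 2))·t_k = factorial(k + 3)/2**k.
Δs = (k + 2)*factorial(k + 3)/(2*2**k), as required.
Σ_(k=1)^n t_k = s_(n+1) − s_(1) = (2**(-n - 1)*factorial(n + 4)) − (12), i.e. -12 + factorial(n + 4)/(2*2**n).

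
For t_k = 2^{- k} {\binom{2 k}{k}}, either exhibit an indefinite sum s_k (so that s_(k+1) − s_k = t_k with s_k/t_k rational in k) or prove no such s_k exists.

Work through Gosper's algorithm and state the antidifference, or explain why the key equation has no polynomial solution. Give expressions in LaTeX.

r(k) = (2*k + 1)/(k + 1) after simplifying.
Factor: A=2*k + 1; B=k + 1; C=1.
Need (2*k + 1)·f(k+1) − (k)·f(k) = 1.
d = -1 from the (1,1,0) case.
Negative degree bound (-1): no f exists, t_k not Gosper-summable.

no hypergeometric antidifference exists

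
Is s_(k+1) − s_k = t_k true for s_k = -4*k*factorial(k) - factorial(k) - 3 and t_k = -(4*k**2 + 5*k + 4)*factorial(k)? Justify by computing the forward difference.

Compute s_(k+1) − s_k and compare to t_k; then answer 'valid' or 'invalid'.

Valid: the claim telescopes to t_k.

s_(k+1) = -4*k**2*factorial(k) - 9*k*factorial(k) - 5*factorial(k) - 3
s_(k+1) − s_k = -(4*k**2 + 5*k + 4)*factorial(k)
(s_(k+1) − s_k) − t_k = 0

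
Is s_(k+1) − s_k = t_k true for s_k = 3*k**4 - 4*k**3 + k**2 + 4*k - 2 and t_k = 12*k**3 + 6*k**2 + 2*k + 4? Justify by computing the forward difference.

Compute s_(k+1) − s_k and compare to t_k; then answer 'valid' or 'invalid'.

s_(k+1) = 3*k**4 + 8*k**3 + 7*k**2 + 6*k + 2
s_(k+1) − s_k = 12*k**3 + 6*k**2 + 2*k + 4
(s_(k+1) − s_k) − t_k = 0

valid; difference matches t_k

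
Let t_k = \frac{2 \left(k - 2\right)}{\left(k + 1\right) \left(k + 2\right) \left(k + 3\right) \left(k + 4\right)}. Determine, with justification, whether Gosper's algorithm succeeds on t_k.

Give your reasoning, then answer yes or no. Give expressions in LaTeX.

Ratio r(k) = (k - 1)*(k + 1)/((k - 2)*(k + 5)).
Normal form (A,B,C) = (k + 1, k + 5, k - 2).
Solve (k + 1)·f(k+1) − (k + 4)·f(k) = k - 2.
Degrees (1,1,1) ⇒ d ≤ 3.
Solving with deg f ≤ 3: f(k) = -k*(k**2 + 6*k + 17)/12.
R(k) = B(k−1)·f(k)/C(k) = -k*(k + 4)*(k**2 + 6*k + 17)/(12*(k - 2)); s_k = R·t_k = k*(-k**2 - 6*k - 17)/(6*(k + 1)*(k + 2)*(k + 3)).
Δs = 2*(k - 2)/(k**4 + 10*k**3 + 35*k**2 + 50*k + 24), as required.

Yes. s_k = \frac{k \left(- k^{2} - 6 k - 17\right)}{6 \left(k + 1\right) \left(k + 2\right) \left(k + 3\right)}.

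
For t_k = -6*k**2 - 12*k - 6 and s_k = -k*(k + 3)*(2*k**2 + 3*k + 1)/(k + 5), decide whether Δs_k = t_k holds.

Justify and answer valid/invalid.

Invalid: residual 2*(4*k**3 + 39*k**2 + 65*k + 30)/(k**2 + 11*k + 30) ≠ 0.

s_(k+1) = -(k + 1)*(k + 4)*(3*k + 2*(k + 1)**2 + 4)/(k + 6)
s_(k+1) − s_k = 2*(-3*k**4 - 35*k**3 - 120*k**2 - 148*k - 60)/(k**2 + 11*k + 30)
(s_(k+1) − s_k) − t_k = 2*(4*k**3 + 39*k**2 + 65*k + 30)/(k**2 + 11*k + 30)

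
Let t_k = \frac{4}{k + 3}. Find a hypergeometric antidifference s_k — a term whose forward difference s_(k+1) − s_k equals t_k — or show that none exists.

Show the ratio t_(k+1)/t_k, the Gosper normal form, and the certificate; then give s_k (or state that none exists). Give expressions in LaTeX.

Step 1: r(k) = (k + 3)/(k + 4).
So A=k + 3 and B=k + 4, with C=1.
Solve (k + 3)·f(k+1) − (k + 3)·f(k) = 1.
Degrees (1,1,0) ⇒ d ≤ 0.
Write f(k) = c0. Then LHS − RHS = -1, requiring -1 = 0: contradictory. No certificate.

none — t_k is not Gosper-summable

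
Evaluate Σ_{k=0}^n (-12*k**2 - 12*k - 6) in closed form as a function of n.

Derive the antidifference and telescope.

S(n) = -4*n**3 - 12*n**2 - 14*n - 6

The ratio is (2*k**2 + 6*k + 5)/(2*k**2 + 2*k + 1).
Gosper form: A/B · C(k+1)/C(k) with A=1, B=1, C=k**2 + k + 1/2.
Set up (1)·f(k+1) − (1)·f(k) − (k**2 + k + 1/2) = 0.
deg f ≤ 3 (via 0,0,2).
A polynomial solution: f(k) = k*(2*k**2 + 1)/6.
So s_k = (B(k−1)f/C)·t_k = (k*(2*k**2 + 1)/(3*(2*k**2 + 2*k + 1)))·t_k = -4*k**3 - 2*k.
Verify: -12*k**2 - 12*k - 6 matches t_k.
Σ_(k=0)^n t_k = s_(n+1) − s_(0) = (-4*n**3 - 12*n**2 - 14*n - 6) − (0), i.e. -4*n**3 - 12*n**2 - 14*n - 6.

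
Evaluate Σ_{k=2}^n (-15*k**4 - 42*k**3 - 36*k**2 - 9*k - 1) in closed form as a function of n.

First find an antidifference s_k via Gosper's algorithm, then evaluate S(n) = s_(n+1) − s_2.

Ratio r(k) = (15*k**4 + 102*k**3 + 252*k**2 + 267*k + 103)/(15*k**4 + 42*k**3 + 36*k**2 + 9*k + 1).
Factor: A=1; B=1; C=k**4 + 14*k**3/5 + 12*k**2/5 + 3*k/5 + 1/15.
Set up (1)·f(k+1) − (1)·f(k) − (k**4 + 14*k**3/5 + 12*k**2/5 + 3*k/5 + 1/15) = 0.
deg f ≤ 5 (via 0,0,4).
Coefficient equations give f(k) = k*(3*k**4 + 3*k**3 - 4*k**2 - 3*k + 2)/15.
So s_k = (B(k−1)f/C)·t_k = (k*(3*k**4 + 3*k**3 - 4*k**2 - 3*k + 2)/(15*k**4 + 42*k**3 + 36*k**2 + 9*k + 1))·t_k = k*(-3*k**4 - 3*k**3 + 4*k**2 + 3*k - 2).
Verify: -15*k**4 - 42*k**3 - 36*k**2 - 9*k - 1 matches t_k.
Σ_(k=2)^n t_k = s_(n+1) − s_(2) = (-3*n**5 - 18*n**4 - 38*n**3 - 33*n**2 - 11*n - 1) − (-104), i.e. -3*n**5 - 18*n**4 - 38*n**3 - 33*n**2 - 11*n + 103.

S(n) = -3*n**5 - 18*n**4 - 38*n**3 - 33*n**2 - 11*n + 103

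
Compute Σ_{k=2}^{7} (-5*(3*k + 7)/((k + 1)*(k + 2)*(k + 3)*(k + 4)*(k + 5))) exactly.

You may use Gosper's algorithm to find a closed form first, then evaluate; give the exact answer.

Σ = -61/1188

Compute t_(k+1)/t_k: get (k + 1)*(3*k + 10)/((k + 6)*(3*k + 7)).
So A=k + 1 and B=k + 6, with C=k + 7/3.
f must satisfy (k + 1)·f(k+1) − (k + 5)·f(k) = k + 7/3.
Bound: deg f ≤ 4.
Solve for f: f(k) = k*(k + 2)*(k**2 + 8*k + 19)/36 (degree 4 ≤ 4).
So s_k = (B(k−1)f/C)·t_k = (k*(k + 2)*(k + 5)*(k**2 + 8*k + 19)/(12*(3*k + 7)))·t_k = 5*k*(-k**2 - 8*k - 19)/(12*(k**3 + 8*k**2 + 19*k + 12)).
s_(k+1) − s_k = 5*(-3*k - 7)/(k**5 + 15*k**4 + 85*k**3 + 225*k**2 + 274*k + 120) = t_k.
Σ_(k=2)^(7) t_k = s_(8) − s_(2) = -245/594 − (-13/36) = -61/1188.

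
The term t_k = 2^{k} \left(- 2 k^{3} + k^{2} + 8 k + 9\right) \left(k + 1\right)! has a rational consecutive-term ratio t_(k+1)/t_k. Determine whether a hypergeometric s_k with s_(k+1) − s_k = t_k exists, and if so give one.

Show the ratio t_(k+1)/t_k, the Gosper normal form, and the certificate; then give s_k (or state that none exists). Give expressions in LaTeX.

s_k = - 2^{k} \left(k^{2} - 4 k + 1\right) \left(k + 1\right)!

Step 1: r(k) = 2*(2*k**4 + 9*k**3 + 6*k**2 - 24*k - 32)/(2*k**3 - k**2 - 8*k - 9).
Take A(k)=2*k + 4, B(k)=1, C(k)=k**3 - k**2/2 - 4*k - 9/2.
Need (2*k + 4)·f(k+1) − (1)·f(k) = k**3 - k**2/2 - 4*k - 9/2.
Degrees (1,0,3) ⇒ d ≤ 2.
Match coefficients ⇒ f(k) = (k**2 - 4*k + 1)/2.
Certificate R = B(k−1)f/C = (k**2 - 4*k + 1)/(2*k**3 - k**2 - 8*k - 9) gives s_k = -2**k*(k**2 - 4*k + 1)*factorial(k + 1).
s_(k+1) − s_k = 2**k*(-2*k**3 + k**2 + 8*k + 9)*factorial(k + 1) = t_k.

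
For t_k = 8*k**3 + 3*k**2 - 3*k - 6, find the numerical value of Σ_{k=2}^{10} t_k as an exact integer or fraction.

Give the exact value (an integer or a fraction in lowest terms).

Σ = 25128

Compute t_(k+1)/t_k: get (8*k**3 + 27*k**2 + 27*k + 2)/(8*k**3 + 3*k**2 - 3*k - 6).
So A=1 and B=1, with C=k**3 + 3*k**2/8 - 3*k/8 - 3/4.
f must satisfy (1)·f(k+1) − (1)·f(k) = k**3 + 3*k**2/8 - 3*k/8 - 3/4.
Degrees (0,0,3) ⇒ d ≤ 4.
Coefficient equations give f(k) = k*(2*k**3 - 3*k**2 - k - 4)/8.
R(k) = B(k−1)·f(k)/C(k) = k*(2*k**3 - 3*k**2 - k - 4)/(8*k**3 + 3*k**2 - 3*k - 6); s_k = R·t_k = k*(2*k**3 - 3*k**2 - k - 4).
s_(k+1) − s_k = 8*k**3 + 3*k**2 - 3*k - 6 = t_k.
Evaluate s at k=11 and k=2: 25124 and -4; difference 25128.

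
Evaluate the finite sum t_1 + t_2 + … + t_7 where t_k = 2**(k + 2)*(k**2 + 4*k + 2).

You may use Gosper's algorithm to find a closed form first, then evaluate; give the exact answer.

Step 1: r(k) = 2*(k**2 + 6*k + 7)/(k**2 + 4*k + 2).
So A=2 and B=1, with C=k**2 + 4*k + 2.
f must satisfy (2)·f(k+1) − (1)·f(k) = k**2 + 4*k + 2.
deg f ≤ 2 (via 0,0,2).
Solving with deg f ≤ 2: f(k) = k**2.
Certificate R = B(k−1)f/C = k**2/(k**2 + 4*k + 2) gives s_k = 2**(k + 2)*k**2.
Verify: 2**(k + 2)*(k**2 + 4*k + 2) matches t_k.
Σ_(k=1)^(7) t_k = s_(8) − s_(1) = 65536 − (8) = 65528.

Σ = 65528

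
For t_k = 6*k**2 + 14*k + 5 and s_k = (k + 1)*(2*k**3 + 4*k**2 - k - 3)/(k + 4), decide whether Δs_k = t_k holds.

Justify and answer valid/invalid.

Invalid: residual 3*(-4*k**3 - 34*k**2 - 62*k - 23)/(k**2 + 9*k + 20) ≠ 0.

s_(k+1) = (2*k**4 + 14*k**3 + 33*k**2 + 28*k + 4)/(k + 5)
s_(k+1) − s_k = (6*k**4 + 56*k**3 + 149*k**2 + 139*k + 31)/(k**2 + 9*k + 20)
(s_(k+1) − s_k) − t_k = 3*(-4*k**3 - 34*k**2 - 62*k - 23)/(k**2 + 9*k + 20)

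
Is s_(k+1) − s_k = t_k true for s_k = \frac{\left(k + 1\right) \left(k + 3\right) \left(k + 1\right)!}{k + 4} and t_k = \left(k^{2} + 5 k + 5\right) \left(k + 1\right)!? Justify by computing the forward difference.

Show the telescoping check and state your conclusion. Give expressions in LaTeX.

s_(k+1) = (k + 2)*(k + 4)*factorial(k + 2)/(k + 5)
s_(k+1) − s_k = (k**4 + 11*k**3 + 43*k**2 + 73*k + 49)*factorial(k + 1)/((k + 4)*(k + 5))
(s_(k+1) − s_k) − t_k = -3*(k**3 + 9*k**2 + 24*k + 17)*factorial(k + 1)/((k + 4)*(k + 5))

Invalid: residual - \frac{3 \left(k^{3} + 9 k^{2} + 24 k + 17\right) \left(k + 1\right)!}{\left(k + 4\right) \left(k + 5\right)} ≠ 0.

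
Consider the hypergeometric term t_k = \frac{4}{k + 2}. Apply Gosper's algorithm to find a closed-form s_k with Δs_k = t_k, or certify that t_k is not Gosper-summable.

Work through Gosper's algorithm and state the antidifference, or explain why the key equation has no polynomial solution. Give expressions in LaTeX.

r(k) = (k + 2)/(k + 3) after simplifying.
A = k + 2, B = k + 3, C = 1.
Need (k + 2)·f(k+1) − (k + 2)·f(k) = 1.
Bound: deg f ≤ 0.
Generic f = c0 gives residual -1; -1 = 0 cannot hold, so t_k is not Gosper-summable.

not Gosper-summable; s_k does not exist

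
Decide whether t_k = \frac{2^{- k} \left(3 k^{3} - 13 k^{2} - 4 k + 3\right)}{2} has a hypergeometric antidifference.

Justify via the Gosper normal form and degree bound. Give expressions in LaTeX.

Yes. s_k = 2^{- k} \left(- 3 k^{3} + 4 k^{2} + 3 k + 1\right).

The ratio is (3*k**3 - 4*k**2 - 21*k - 11)/(2*(3*k**3 - 13*k**2 - 4*k + 3)).
Take A(k)=1/2, B(k)=1, C(k)=k**3 - 13*k**2/3 - 4*k/3 + 1.
Set up (1/2)·f(k+1) − (1)·f(k) − (k**3 - 13*k**2/3 - 4*k/3 + 1) = 0.
deg f ≤ 3 (via 0,0,3).
A polynomial solution: f(k) = -2*(3*k**3 - 4*k**2 - 3*k - 1)/3.
Then R = B(k−1)f/C = -2*(3*k**3 - 4*k**2 - 3*k - 1)/(3*k**3 - 13*k**2 - 4*k + 3), so s_k = R(k)·t_k = (-3*k**3 + 4*k**2 + 3*k + 1)/2**k.
Check: Δs_k = (3*k**3 - 13*k**2 - 4*k + 3)/(2*2**k). ✓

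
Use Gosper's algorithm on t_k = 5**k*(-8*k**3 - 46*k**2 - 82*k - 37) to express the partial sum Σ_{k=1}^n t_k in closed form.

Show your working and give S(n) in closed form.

Step 1: r(k) = 5*(8*k**3 + 70*k**2 + 198*k + 173)/(8*k**3 + 46*k**2 + 82*k + 37).
A = 5, B = 1, C = k**3 + 23*k**2/4 + 41*k/4 + 37/8.
Set up (5)·f(k+1) − (1)·f(k) − (k**3 + 23*k**2/4 + 41*k/4 + 37/8) = 0.
From deg A=0, deg B=0, deg C=3: d=3.
Match coefficients ⇒ f(k) = (2*k**3 + 4*k**2 + 3*k - 2)/8.
So s_k = (B(k−1)f/C)·t_k = ((2*k**3 + 4*k**2 + 3*k - 2)/(8*k**3 + 46*k**2 + 82*k + 37))·t_k = 5**k*(-2*k**3 - 4*k**2 - 3*k + 2).
Δs = 5**k*(-8*k**3 - 46*k**2 - 82*k - 37), as required.
s_(n+1) = 5**(n + 1)*(-2*n**3 - 10*n**2 - 17*n - 7) and s_(1) = -35, so S(n) = -10*5**n*n**3 - 50*5**n*n**2 - 85*5**n*n - 35*5**n + 35.

S(n) = -10*5**n*n**3 - 50*5**n*n**2 - 85*5**n*n - 35*5**n + 35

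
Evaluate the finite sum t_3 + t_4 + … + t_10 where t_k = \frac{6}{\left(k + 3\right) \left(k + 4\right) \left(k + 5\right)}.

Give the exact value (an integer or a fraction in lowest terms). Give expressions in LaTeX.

Compute t_(k+1)/t_k: get (k + 3)/(k + 6).
Take A(k)=k + 3, B(k)=k + 6, C(k)=1.
f must satisfy (k + 3)·f(k+1) − (k + 5)·f(k) = 1.
d = 2 from the (1,1,0) case.
A polynomial solution: f(k) = k*(k + 7)/24.
Certificate R = B(k−1)f/C = k*(k + 5)*(k + 7)/24 gives s_k = k*(k + 7)/(4*(k + 3)*(k + 4)).
Check: Δs_k = 6/(k**3 + 12*k**2 + 47*k + 60). ✓
Evaluate s at k=11 and k=3: 33/140 and 5/28; difference 2/35.

Σ = 2/35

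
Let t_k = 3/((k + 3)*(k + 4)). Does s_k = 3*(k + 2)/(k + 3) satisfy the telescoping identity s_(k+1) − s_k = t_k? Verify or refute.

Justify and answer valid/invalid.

s_(k+1) = 3*(k + 3)/(k + 4)
s_(k+1) − s_k = 3/(k**2 + 7*k + 12)
(s_(k+1) − s_k) − t_k = 0

valid (s_(k+1) − s_k reduces to t_k)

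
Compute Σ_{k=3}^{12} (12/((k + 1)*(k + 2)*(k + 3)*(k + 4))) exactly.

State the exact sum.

The ratio is (k + 1)/(k + 5).
A = k + 1, B = k + 5, C = 1.
Key eq: (k + 1)·f(k+1) = (k + 4)·f(k) + (1).
d = 3 from the (1,1,0) case.
Solve for f: f(k) = k*(k**2 + 6*k + 11)/18 (degree 3 ≤ 3).
R(k) = B(k−1)·f(k)/C(k) = k*(k + 4)*(k**2 + 6*k + 11)/18; s_k = R·t_k = 2*k*(k**2 + 6*k + 11)/(3*(k + 1)*(k + 2)*(k + 3)).
s_(k+1) − s_k = 12/(k**4 + 10*k**3 + 35*k**2 + 50*k + 24) = t_k.
Evaluate s at k=13 and k=3: 559/840 and 19/30; difference 9/280.

Σ = 9/280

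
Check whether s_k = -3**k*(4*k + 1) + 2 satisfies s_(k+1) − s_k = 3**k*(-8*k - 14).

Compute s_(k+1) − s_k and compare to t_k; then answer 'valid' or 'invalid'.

s_(k+1) = -3*3**k*(4*k + 5) + 2
s_(k+1) − s_k = 3**k*(-8*k - 14)
(s_(k+1) − s_k) − t_k = 0

Valid — Δs_k = t_k.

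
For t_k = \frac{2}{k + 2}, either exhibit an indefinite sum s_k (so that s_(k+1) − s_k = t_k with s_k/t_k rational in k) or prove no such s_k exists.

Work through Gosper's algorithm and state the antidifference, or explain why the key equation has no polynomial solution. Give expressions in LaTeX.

not Gosper-summable; s_k does not exist

Step 1: r(k) = (k + 2)/(k + 3).
So A=k + 2 and B=k + 3, with C=1.
f must satisfy (k + 2)·f(k+1) − (k + 2)·f(k) = 1.
deg f ≤ 0 (via 1,1,0).
Write f(k) = c0. Then LHS − RHS = -1, requiring -1 = 0: contradictory. No certificate.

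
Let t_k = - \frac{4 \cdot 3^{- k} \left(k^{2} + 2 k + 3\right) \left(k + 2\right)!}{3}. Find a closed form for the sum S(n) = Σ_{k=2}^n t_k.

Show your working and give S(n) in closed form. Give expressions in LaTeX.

Step 1: r(k) = (k + 3)*(2*k + (k + 1)**2 + 5)/(3*(k**2 + 2*k + 3)).
Factor: A=k/3 + 1; B=1; C=k**2 + 2*k + 3.
f must satisfy (k/3 + 1)·f(k+1) − (1)·f(k) = k**2 + 2*k + 3.
d = 1 from the (1,0,2) case.
A polynomial solution: f(k) = 3*(k + 1).
R(k) = B(k−1)·f(k)/C(k) = 3*(k + 1)/(k**2 + 2*k + 3); s_k = R·t_k = -4*(k + 1)*factorial(k + 2)/3**k.
Check: Δs_k = -4*(k**2 + 2*k + 3)*factorial(k + 2)/(3*3**k). ✓
Telescope: S(n) = s_(n+1) − s_(2) = -4*3**(-n - 1)*(n + 2)*factorial(n + 3) − (-32) = 32 - 4*n*factorial(n + 3)/(3*3**n) - 8*factorial(n + 3)/(3*3**n).

S(n) = 32 - \frac{4 \cdot 3^{- n} n \left(n + 3\right)!}{3} - \frac{8 \cdot 3^{- n} \left(n + 3\right)!}{3}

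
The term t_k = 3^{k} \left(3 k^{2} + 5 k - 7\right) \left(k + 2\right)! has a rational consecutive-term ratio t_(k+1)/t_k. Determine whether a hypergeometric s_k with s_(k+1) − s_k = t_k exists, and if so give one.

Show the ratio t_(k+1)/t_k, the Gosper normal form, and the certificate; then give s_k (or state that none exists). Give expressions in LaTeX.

s_k = 3^{k} \left(k - 2\right) \left(k + 2\right)!

Ratio r(k) = 3*(3*k**3 + 20*k**2 + 34*k + 3)/(3*k**2 + 5*k - 7).
Gosper form: A/B · C(k+1)/C(k) with A=3*k + 9, B=1, C=k**2 + 5*k/3 - 7/3.
Set up (3*k + 9)·f(k+1) − (1)·f(k) − (k**2 + 5*k/3 - 7/3) = 0.
deg f ≤ 1 (via 1,0,2).
Solve for f: f(k) = (k - 2)/3 (degree 1 ≤ 1).
R(k) = B(k−1)·f(k)/C(k) = (k - 2)/(3*k**2 + 5*k - 7); s_k = R·t_k = 3**k*(k - 2)*factorial(k + 2).
Δs = 3**k*(3*k**2 + 5*k - 7)*factorial(k + 2), as required.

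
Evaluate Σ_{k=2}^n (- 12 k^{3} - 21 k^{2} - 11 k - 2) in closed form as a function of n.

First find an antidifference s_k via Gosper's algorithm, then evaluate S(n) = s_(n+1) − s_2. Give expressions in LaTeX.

t_(k+1)/t_k = (12*k**3 + 57*k**2 + 89*k + 46)/(12*k**3 + 21*k**2 + 11*k + 2).
A = 1, B = 1, C = k**3 + 7*k**2/4 + 11*k/12 + 1/6.
f must satisfy (1)·f(k+1) − (1)·f(k) = k**3 + 7*k**2/4 + 11*k/12 + 1/6.
From deg A=0, deg B=0, deg C=3: d=4.
A polynomial solution: f(k) = k**2*(k + 1)*(3*k - 2)/12.
R(k) = B(k−1)·f(k)/C(k) = k**2*(3*k - 2)/(12*k**2 + 9*k + 2); s_k = R·t_k = k**2*(-3*k**2 - k + 2).
Verify: -12*k**3 - 21*k**2 - 11*k - 2 matches t_k.
Evaluate: s_(n+1) = -3*n**4 - 13*n**3 - 19*n**2 - 11*n - 2; subtract s_(2) = -48 ⇒ S(n) = -3*n**4 - 13*n**3 - 19*n**2 - 11*n + 46.

S(n) = - 3 n^{4} - 13 n^{3} - 19 n^{2} - 11 n + 46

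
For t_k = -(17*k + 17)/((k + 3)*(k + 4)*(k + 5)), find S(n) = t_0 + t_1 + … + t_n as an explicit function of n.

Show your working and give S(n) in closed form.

Step 1: r(k) = (k + 2)*(k + 3)/((k + 1)*(k + 6)).
Gosper form: A/B · C(k+1)/C(k) with A=k + 3, B=k + 6, C=k + 1.
Key eq: (k + 3)·f(k+1) = (k + 5)·f(k) + (k + 1).
Degrees (1,1,1) ⇒ d ≤ 2.
Coefficient equations give f(k) = k*(k + 1)/6.
R(k) = B(k−1)·f(k)/C(k) = k*(k + 5)/6; s_k = R·t_k = -17*k*(k + 1)/(6*(k + 3)*(k + 4)).
s_(k+1) − s_k = 17*(-k - 1)/(k**3 + 12*k**2 + 47*k + 60) = t_k.
Telescope: S(n) = s_(n+1) − s_(0) = 17*(-n**2 - 3*n - 2)/(6*(n**2 + 9*n + 20)) − (0) = 17*(-n**2 - 3*n - 2)/(6*(n**2 + 9*n + 20)).

S(n) = 17*(-n**2 - 3*n - 2)/(6*(n**2 + 9*n + 20))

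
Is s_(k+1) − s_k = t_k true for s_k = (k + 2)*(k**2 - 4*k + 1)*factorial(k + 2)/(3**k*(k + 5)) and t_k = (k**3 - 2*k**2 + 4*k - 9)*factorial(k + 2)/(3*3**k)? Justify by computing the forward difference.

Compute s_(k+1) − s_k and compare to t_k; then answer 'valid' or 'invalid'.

Invalid: residual -(k**4 + 3*k**3 - 9*k**2 + 23*k - 48)*factorial(k + 2)/(3**k*(k + 5)*(k + 6)) ≠ 0.

s_(k+1) = (k + 3)*(k**2 - 2*k - 2)*factorial(k + 3)/(3*3**k*(k + 6))
s_(k+1) − s_k = (k**5 + 6*k**4 + 3*k**3 + 2*k**2 - 48*k - 126)*factorial(k + 2)/(3*3**k*(k + 5)*(k + 6))
(s_(k+1) − s_k) − t_k = -(k**4 + 3*k**3 - 9*k**2 + 23*k - 48)*factorial(k + 2)/(3**k*(k + 5)*(k + 6))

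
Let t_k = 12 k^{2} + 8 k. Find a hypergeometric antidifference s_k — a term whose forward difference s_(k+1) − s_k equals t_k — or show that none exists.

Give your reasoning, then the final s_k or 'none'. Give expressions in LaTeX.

s_k = 2 k \left(2 k^{2} - k - 1\right)

t_(k+1)/t_k = (3*k**2 + 8*k + 5)/(k*(3*k + 2)).
Factor: A=1; B=1; C=k**2 + 2*k/3.
Set up (1)·f(k+1) − (1)·f(k) − (k**2 + 2*k/3) = 0.
Degrees (0,0,2) ⇒ d ≤ 3.
A polynomial solution: f(k) = k*(k - 1)*(2*k + 1)/6.
Certificate R = B(k−1)f/C = (k - 1)*(2*k + 1)/(2*(3*k + 2)) gives s_k = 2*k*(2*k**2 - k - 1).
Check: Δs_k = 4*k*(3*k + 2). ✓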